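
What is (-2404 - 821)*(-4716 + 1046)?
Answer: 11835750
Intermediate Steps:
(-2404 - 821)*(-4716 + 1046) = -3225*(-3670) = 11835750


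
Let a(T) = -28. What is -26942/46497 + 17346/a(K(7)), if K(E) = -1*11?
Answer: -57663667/92994 ≈ -620.08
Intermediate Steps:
K(E) = -11
-26942/46497 + 17346/a(K(7)) = -26942/46497 + 17346/(-28) = -26942*1/46497 + 17346*(-1/28) = -26942/46497 - 1239/2 = -57663667/92994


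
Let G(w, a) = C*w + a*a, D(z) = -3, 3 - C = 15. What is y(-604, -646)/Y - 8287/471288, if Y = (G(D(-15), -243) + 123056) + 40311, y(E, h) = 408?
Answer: -412793555/26209739544 ≈ -0.015750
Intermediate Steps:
C = -12 (C = 3 - 1*15 = 3 - 15 = -12)
G(w, a) = a² - 12*w (G(w, a) = -12*w + a*a = -12*w + a² = a² - 12*w)
Y = 222452 (Y = (((-243)² - 12*(-3)) + 123056) + 40311 = ((59049 + 36) + 123056) + 40311 = (59085 + 123056) + 40311 = 182141 + 40311 = 222452)
y(-604, -646)/Y - 8287/471288 = 408/222452 - 8287/471288 = 408*(1/222452) - 8287*1/471288 = 102/55613 - 8287/471288 = -412793555/26209739544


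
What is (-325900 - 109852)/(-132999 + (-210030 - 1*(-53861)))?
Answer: 54469/36146 ≈ 1.5069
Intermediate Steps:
(-325900 - 109852)/(-132999 + (-210030 - 1*(-53861))) = -435752/(-132999 + (-210030 + 53861)) = -435752/(-132999 - 156169) = -435752/(-289168) = -435752*(-1/289168) = 54469/36146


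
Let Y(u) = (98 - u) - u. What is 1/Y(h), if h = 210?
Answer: -1/322 ≈ -0.0031056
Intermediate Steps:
Y(u) = 98 - 2*u
1/Y(h) = 1/(98 - 2*210) = 1/(98 - 420) = 1/(-322) = -1/322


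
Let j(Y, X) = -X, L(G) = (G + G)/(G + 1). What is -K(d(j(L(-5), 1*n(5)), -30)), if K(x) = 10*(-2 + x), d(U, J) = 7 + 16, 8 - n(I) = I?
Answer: -210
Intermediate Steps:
n(I) = 8 - I
L(G) = 2*G/(1 + G) (L(G) = (2*G)/(1 + G) = 2*G/(1 + G))
d(U, J) = 23
K(x) = -20 + 10*x
-K(d(j(L(-5), 1*n(5)), -30)) = -(-20 + 10*23) = -(-20 + 230) = -1*210 = -210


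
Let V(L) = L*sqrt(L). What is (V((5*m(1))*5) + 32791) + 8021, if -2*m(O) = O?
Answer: 40812 - 125*I*sqrt(2)/4 ≈ 40812.0 - 44.194*I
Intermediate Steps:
m(O) = -O/2
V(L) = L**(3/2)
(V((5*m(1))*5) + 32791) + 8021 = (((5*(-1/2*1))*5)**(3/2) + 32791) + 8021 = (((5*(-1/2))*5)**(3/2) + 32791) + 8021 = ((-5/2*5)**(3/2) + 32791) + 8021 = ((-25/2)**(3/2) + 32791) + 8021 = (-125*I*sqrt(2)/4 + 32791) + 8021 = (32791 - 125*I*sqrt(2)/4) + 8021 = 40812 - 125*I*sqrt(2)/4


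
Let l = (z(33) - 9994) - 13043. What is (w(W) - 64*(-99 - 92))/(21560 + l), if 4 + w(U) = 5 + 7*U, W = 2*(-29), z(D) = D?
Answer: -11819/1444 ≈ -8.1849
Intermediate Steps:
W = -58
l = -23004 (l = (33 - 9994) - 13043 = -9961 - 13043 = -23004)
w(U) = 1 + 7*U (w(U) = -4 + (5 + 7*U) = 1 + 7*U)
(w(W) - 64*(-99 - 92))/(21560 + l) = ((1 + 7*(-58)) - 64*(-99 - 92))/(21560 - 23004) = ((1 - 406) - 64*(-191))/(-1444) = (-405 + 12224)*(-1/1444) = 11819*(-1/1444) = -11819/1444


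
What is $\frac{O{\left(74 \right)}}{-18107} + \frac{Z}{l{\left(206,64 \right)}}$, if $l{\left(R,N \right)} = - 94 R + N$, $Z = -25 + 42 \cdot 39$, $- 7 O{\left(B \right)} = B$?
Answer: $- \frac{203017937}{2446255700} \approx -0.082991$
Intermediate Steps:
$O{\left(B \right)} = - \frac{B}{7}$
$Z = 1613$ ($Z = -25 + 1638 = 1613$)
$l{\left(R,N \right)} = N - 94 R$
$\frac{O{\left(74 \right)}}{-18107} + \frac{Z}{l{\left(206,64 \right)}} = \frac{\left(- \frac{1}{7}\right) 74}{-18107} + \frac{1613}{64 - 19364} = \left(- \frac{74}{7}\right) \left(- \frac{1}{18107}\right) + \frac{1613}{64 - 19364} = \frac{74}{126749} + \frac{1613}{-19300} = \frac{74}{126749} + 1613 \left(- \frac{1}{19300}\right) = \frac{74}{126749} - \frac{1613}{19300} = - \frac{203017937}{2446255700}$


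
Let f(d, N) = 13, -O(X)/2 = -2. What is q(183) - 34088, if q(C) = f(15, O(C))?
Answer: -34075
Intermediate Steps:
O(X) = 4 (O(X) = -2*(-2) = 4)
q(C) = 13
q(183) - 34088 = 13 - 34088 = -34075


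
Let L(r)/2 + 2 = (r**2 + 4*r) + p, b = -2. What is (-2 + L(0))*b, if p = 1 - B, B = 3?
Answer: 20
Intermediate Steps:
p = -2 (p = 1 - 1*3 = 1 - 3 = -2)
L(r) = -8 + 2*r**2 + 8*r (L(r) = -4 + 2*((r**2 + 4*r) - 2) = -4 + 2*(-2 + r**2 + 4*r) = -4 + (-4 + 2*r**2 + 8*r) = -8 + 2*r**2 + 8*r)
(-2 + L(0))*b = (-2 + (-8 + 2*0**2 + 8*0))*(-2) = (-2 + (-8 + 2*0 + 0))*(-2) = (-2 + (-8 + 0 + 0))*(-2) = (-2 - 8)*(-2) = -10*(-2) = 20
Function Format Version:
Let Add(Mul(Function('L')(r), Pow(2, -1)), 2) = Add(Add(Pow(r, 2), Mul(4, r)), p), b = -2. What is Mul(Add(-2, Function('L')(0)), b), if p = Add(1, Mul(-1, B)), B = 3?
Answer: 20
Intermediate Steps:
p = -2 (p = Add(1, Mul(-1, 3)) = Add(1, -3) = -2)
Function('L')(r) = Add(-8, Mul(2, Pow(r, 2)), Mul(8, r)) (Function('L')(r) = Add(-4, Mul(2, Add(Add(Pow(r, 2), Mul(4, r)), -2))) = Add(-4, Mul(2, Add(-2, Pow(r, 2), Mul(4, r)))) = Add(-4, Add(-4, Mul(2, Pow(r, 2)), Mul(8, r))) = Add(-8, Mul(2, Pow(r, 2)), Mul(8, r)))
Mul(Add(-2, Function('L')(0)), b) = Mul(Add(-2, Add(-8, Mul(2, Pow(0, 2)), Mul(8, 0))), -2) = Mul(Add(-2, Add(-8, Mul(2, 0), 0)), -2) = Mul(Add(-2, Add(-8, 0, 0)), -2) = Mul(Add(-2, -8), -2) = Mul(-10, -2) = 20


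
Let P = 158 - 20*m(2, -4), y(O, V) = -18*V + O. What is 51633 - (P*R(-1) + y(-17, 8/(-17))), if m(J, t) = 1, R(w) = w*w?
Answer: 875560/17 ≈ 51504.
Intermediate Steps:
R(w) = w**2
y(O, V) = O - 18*V
P = 138 (P = 158 - 20*1 = 158 - 20 = 138)
51633 - (P*R(-1) + y(-17, 8/(-17))) = 51633 - (138*(-1)**2 + (-17 - 144/(-17))) = 51633 - (138*1 + (-17 - 144*(-1)/17)) = 51633 - (138 + (-17 - 18*(-8/17))) = 51633 - (138 + (-17 + 144/17)) = 51633 - (138 - 145/17) = 51633 - 1*2201/17 = 51633 - 2201/17 = 875560/17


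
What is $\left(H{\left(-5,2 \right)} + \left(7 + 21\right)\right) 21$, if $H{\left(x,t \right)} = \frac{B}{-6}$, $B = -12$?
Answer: $630$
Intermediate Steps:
$H{\left(x,t \right)} = 2$ ($H{\left(x,t \right)} = - \frac{12}{-6} = \left(-12\right) \left(- \frac{1}{6}\right) = 2$)
$\left(H{\left(-5,2 \right)} + \left(7 + 21\right)\right) 21 = \left(2 + \left(7 + 21\right)\right) 21 = \left(2 + 28\right) 21 = 30 \cdot 21 = 630$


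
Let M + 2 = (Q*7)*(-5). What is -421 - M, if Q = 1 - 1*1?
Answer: -419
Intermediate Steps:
Q = 0 (Q = 1 - 1 = 0)
M = -2 (M = -2 + (0*7)*(-5) = -2 + 0*(-5) = -2 + 0 = -2)
-421 - M = -421 - 1*(-2) = -421 + 2 = -419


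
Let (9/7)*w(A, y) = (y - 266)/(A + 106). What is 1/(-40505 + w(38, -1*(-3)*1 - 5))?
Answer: -324/13124089 ≈ -2.4687e-5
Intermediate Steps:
w(A, y) = 7*(-266 + y)/(9*(106 + A)) (w(A, y) = 7*((y - 266)/(A + 106))/9 = 7*((-266 + y)/(106 + A))/9 = 7*(-266 + y)/(9*(106 + A)))
1/(-40505 + w(38, -1*(-3)*1 - 5)) = 1/(-40505 + 7*(-266 + (-1*(-3)*1 - 5))/(9*(106 + 38))) = 1/(-40505 + (7/9)*(-266 + (3*1 - 5))/144) = 1/(-40505 + (7/9)*(1/144)*(-266 + (3 - 5))) = 1/(-40505 + (7/9)*(1/144)*(-266 - 2)) = 1/(-40505 + (7/9)*(1/144)*(-268)) = 1/(-40505 - 469/324) = 1/(-13124089/324) = -324/13124089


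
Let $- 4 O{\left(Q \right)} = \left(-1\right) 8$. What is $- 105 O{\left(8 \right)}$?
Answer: $-210$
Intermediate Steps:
$O{\left(Q \right)} = 2$ ($O{\left(Q \right)} = - \frac{\left(-1\right) 8}{4} = \left(- \frac{1}{4}\right) \left(-8\right) = 2$)
$- 105 O{\left(8 \right)} = \left(-105\right) 2 = -210$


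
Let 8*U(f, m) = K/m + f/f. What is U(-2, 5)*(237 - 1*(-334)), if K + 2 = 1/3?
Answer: 571/12 ≈ 47.583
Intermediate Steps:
K = -5/3 (K = -2 + 1/3 = -2 + ⅓ = -5/3 ≈ -1.6667)
U(f, m) = ⅛ - 5/(24*m) (U(f, m) = (-5/(3*m) + f/f)/8 = (-5/(3*m) + 1)/8 = (1 - 5/(3*m))/8 = ⅛ - 5/(24*m))
U(-2, 5)*(237 - 1*(-334)) = ((1/24)*(-5 + 3*5)/5)*(237 - 1*(-334)) = ((1/24)*(⅕)*(-5 + 15))*(237 + 334) = ((1/24)*(⅕)*10)*571 = (1/12)*571 = 571/12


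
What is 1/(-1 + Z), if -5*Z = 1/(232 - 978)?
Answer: -3730/3729 ≈ -1.0003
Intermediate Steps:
Z = 1/3730 (Z = -1/(5*(232 - 978)) = -1/5/(-746) = -1/5*(-1/746) = 1/3730 ≈ 0.00026810)
1/(-1 + Z) = 1/(-1 + 1/3730) = 1/(-3729/3730) = -3730/3729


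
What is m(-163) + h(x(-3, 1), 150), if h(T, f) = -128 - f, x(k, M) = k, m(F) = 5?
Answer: -273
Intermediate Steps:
m(-163) + h(x(-3, 1), 150) = 5 + (-128 - 1*150) = 5 + (-128 - 150) = 5 - 278 = -273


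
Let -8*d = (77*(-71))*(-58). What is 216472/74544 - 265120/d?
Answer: 14171567677/1477303674 ≈ 9.5929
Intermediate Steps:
d = -158543/4 (d = -77*(-71)*(-58)/8 = -(-5467)*(-58)/8 = -1/8*317086 = -158543/4 ≈ -39636.)
216472/74544 - 265120/d = 216472/74544 - 265120/(-158543/4) = 216472*(1/74544) - 265120*(-4/158543) = 27059/9318 + 1060480/158543 = 14171567677/1477303674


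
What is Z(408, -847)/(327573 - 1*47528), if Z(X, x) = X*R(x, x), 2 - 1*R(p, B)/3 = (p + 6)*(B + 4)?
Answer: -867768264/280045 ≈ -3098.7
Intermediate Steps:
R(p, B) = 6 - 3*(4 + B)*(6 + p) (R(p, B) = 6 - 3*(p + 6)*(B + 4) = 6 - 3*(6 + p)*(4 + B) = 6 - 3*(4 + B)*(6 + p))
Z(X, x) = X*(-66 - 30*x - 3*x²) (Z(X, x) = X*(-66 - 18*x - 12*x - 3*x*x) = X*(-66 - 18*x - 12*x - 3*x²) = X*(-66 - 30*x - 3*x²))
Z(408, -847)/(327573 - 1*47528) = (-3*408*(22 + (-847)² + 10*(-847)))/(327573 - 1*47528) = (-3*408*(22 + 717409 - 8470))/(327573 - 47528) = -3*408*708961/280045 = -867768264*1/280045 = -867768264/280045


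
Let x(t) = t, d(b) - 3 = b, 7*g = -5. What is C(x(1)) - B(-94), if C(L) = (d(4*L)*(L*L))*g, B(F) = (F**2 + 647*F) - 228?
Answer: 52205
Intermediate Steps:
g = -5/7 (g = (1/7)*(-5) = -5/7 ≈ -0.71429)
d(b) = 3 + b
B(F) = -228 + F**2 + 647*F
C(L) = -5*L**2*(3 + 4*L)/7 (C(L) = ((3 + 4*L)*(L*L))*(-5/7) = ((3 + 4*L)*L**2)*(-5/7) = (L**2*(3 + 4*L))*(-5/7) = -5*L**2*(3 + 4*L)/7)
C(x(1)) - B(-94) = (5/7)*1**2*(-3 - 4*1) - (-228 + (-94)**2 + 647*(-94)) = (5/7)*1*(-3 - 4) - (-228 + 8836 - 60818) = (5/7)*1*(-7) - 1*(-52210) = -5 + 52210 = 52205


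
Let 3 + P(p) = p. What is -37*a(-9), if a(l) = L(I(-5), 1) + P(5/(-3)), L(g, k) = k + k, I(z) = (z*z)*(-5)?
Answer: 296/3 ≈ 98.667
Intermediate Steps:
I(z) = -5*z² (I(z) = z²*(-5) = -5*z²)
L(g, k) = 2*k
P(p) = -3 + p
a(l) = -8/3 (a(l) = 2*1 + (-3 + 5/(-3)) = 2 + (-3 + 5*(-⅓)) = 2 + (-3 - 5/3) = 2 - 14/3 = -8/3)
-37*a(-9) = -37*(-8/3) = 296/3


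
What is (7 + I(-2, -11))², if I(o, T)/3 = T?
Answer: 676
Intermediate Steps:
I(o, T) = 3*T
(7 + I(-2, -11))² = (7 + 3*(-11))² = (7 - 33)² = (-26)² = 676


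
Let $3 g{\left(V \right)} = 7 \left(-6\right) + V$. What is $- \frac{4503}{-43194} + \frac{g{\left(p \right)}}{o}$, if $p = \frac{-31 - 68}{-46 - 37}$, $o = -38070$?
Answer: $\frac{1189782538}{11373736095} \approx 0.10461$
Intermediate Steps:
$p = \frac{99}{83}$ ($p = - \frac{99}{-83} = \left(-99\right) \left(- \frac{1}{83}\right) = \frac{99}{83} \approx 1.1928$)
$g{\left(V \right)} = -14 + \frac{V}{3}$ ($g{\left(V \right)} = \frac{7 \left(-6\right) + V}{3} = \frac{-42 + V}{3} = -14 + \frac{V}{3}$)
$- \frac{4503}{-43194} + \frac{g{\left(p \right)}}{o} = - \frac{4503}{-43194} + \frac{-14 + \frac{1}{3} \cdot \frac{99}{83}}{-38070} = \left(-4503\right) \left(- \frac{1}{43194}\right) + \left(-14 + \frac{33}{83}\right) \left(- \frac{1}{38070}\right) = \frac{1501}{14398} - - \frac{1129}{3159810} = \frac{1501}{14398} + \frac{1129}{3159810} = \frac{1189782538}{11373736095}$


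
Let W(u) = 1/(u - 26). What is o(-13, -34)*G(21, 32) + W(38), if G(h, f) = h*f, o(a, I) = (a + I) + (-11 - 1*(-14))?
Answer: -354815/12 ≈ -29568.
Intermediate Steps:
o(a, I) = 3 + I + a (o(a, I) = (I + a) + (-11 + 14) = (I + a) + 3 = 3 + I + a)
W(u) = 1/(-26 + u)
G(h, f) = f*h
o(-13, -34)*G(21, 32) + W(38) = (3 - 34 - 13)*(32*21) + 1/(-26 + 38) = -44*672 + 1/12 = -29568 + 1/12 = -354815/12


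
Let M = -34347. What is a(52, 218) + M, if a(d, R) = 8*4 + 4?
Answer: -34311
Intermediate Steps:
a(d, R) = 36 (a(d, R) = 32 + 4 = 36)
a(52, 218) + M = 36 - 34347 = -34311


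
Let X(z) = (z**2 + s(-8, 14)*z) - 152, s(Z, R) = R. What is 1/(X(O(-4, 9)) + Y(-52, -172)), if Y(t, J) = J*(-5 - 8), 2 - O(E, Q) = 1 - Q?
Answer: 1/2324 ≈ 0.00043029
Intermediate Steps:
O(E, Q) = 1 + Q (O(E, Q) = 2 - (1 - Q) = 2 + (-1 + Q) = 1 + Q)
Y(t, J) = -13*J (Y(t, J) = J*(-13) = -13*J)
X(z) = -152 + z**2 + 14*z (X(z) = (z**2 + 14*z) - 152 = -152 + z**2 + 14*z)
1/(X(O(-4, 9)) + Y(-52, -172)) = 1/((-152 + (1 + 9)**2 + 14*(1 + 9)) - 13*(-172)) = 1/((-152 + 10**2 + 14*10) + 2236) = 1/((-152 + 100 + 140) + 2236) = 1/(88 + 2236) = 1/2324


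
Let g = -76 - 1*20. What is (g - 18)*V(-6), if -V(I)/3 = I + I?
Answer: -4104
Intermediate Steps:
g = -96 (g = -76 - 20 = -96)
V(I) = -6*I (V(I) = -3*(I + I) = -6*I)
(g - 18)*V(-6) = (-96 - 18)*(-6*(-6)) = -114*36 = -4104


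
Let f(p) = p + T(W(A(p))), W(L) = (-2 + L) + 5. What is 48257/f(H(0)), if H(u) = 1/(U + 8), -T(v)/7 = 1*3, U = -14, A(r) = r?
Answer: -289542/127 ≈ -2279.9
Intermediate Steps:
W(L) = 3 + L
T(v) = -21 (T(v) = -7*3 = -21)
H(u) = -1/6 (H(u) = 1/(-14 + 8) = 1/(-6) = -1/6)
f(p) = -21 + p (f(p) = p - 21 = -21 + p)
48257/f(H(0)) = 48257/(-21 - 1/6) = 48257/(-127/6) = 48257*(-6/127) = -289542/127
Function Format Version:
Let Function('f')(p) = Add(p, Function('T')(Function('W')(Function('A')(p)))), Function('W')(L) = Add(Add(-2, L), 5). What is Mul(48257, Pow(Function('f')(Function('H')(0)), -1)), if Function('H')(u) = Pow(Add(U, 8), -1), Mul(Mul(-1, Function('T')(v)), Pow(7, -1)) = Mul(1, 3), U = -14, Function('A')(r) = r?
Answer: Rational(-289542, 127) ≈ -2279.9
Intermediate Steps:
Function('W')(L) = Add(3, L)
Function('T')(v) = -21 (Function('T')(v) = Mul(-7, Mul(1, 3)) = Mul(-7, 3) = -21)
Function('H')(u) = Rational(-1, 6) (Function('H')(u) = Pow(Add(-14, 8), -1) = Pow(-6, -1) = Rational(-1, 6))
Function('f')(p) = Add(-21, p) (Function('f')(p) = Add(p, -21) = Add(-21, p))
Mul(48257, Pow(Function('f')(Function('H')(0)), -1)) = Mul(48257, Pow(Add(-21, Rational(-1, 6)), -1)) = Mul(48257, Pow(Rational(-127, 6), -1)) = Mul(48257, Rational(-6, 127)) = Rational(-289542, 127)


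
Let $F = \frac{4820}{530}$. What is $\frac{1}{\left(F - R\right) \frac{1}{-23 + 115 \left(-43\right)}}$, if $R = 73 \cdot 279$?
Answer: $\frac{263304}{1078969} \approx 0.24403$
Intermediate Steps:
$R = 20367$
$F = \frac{482}{53}$ ($F = 4820 \cdot \frac{1}{530} = \frac{482}{53} \approx 9.0943$)
$\frac{1}{\left(F - R\right) \frac{1}{-23 + 115 \left(-43\right)}} = \frac{1}{\left(\frac{482}{53} - 20367\right) \frac{1}{-23 + 115 \left(-43\right)}} = \frac{1}{\left(\frac{482}{53} - 20367\right) \frac{1}{-23 - 4945}} = \frac{1}{\left(- \frac{1078969}{53}\right) \frac{1}{-4968}} = \frac{1}{\left(- \frac{1078969}{53}\right) \left(- \frac{1}{4968}\right)} = \frac{1}{\frac{1078969}{263304}} = \frac{263304}{1078969}$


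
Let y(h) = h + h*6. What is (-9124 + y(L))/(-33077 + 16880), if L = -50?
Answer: 3158/5399 ≈ 0.58492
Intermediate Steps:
y(h) = 7*h (y(h) = h + 6*h = 7*h)
(-9124 + y(L))/(-33077 + 16880) = (-9124 + 7*(-50))/(-33077 + 16880) = (-9124 - 350)/(-16197) = -9474*(-1/16197) = 3158/5399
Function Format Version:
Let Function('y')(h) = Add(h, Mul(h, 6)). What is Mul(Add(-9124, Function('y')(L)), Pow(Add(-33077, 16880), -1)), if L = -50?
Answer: Rational(3158, 5399) ≈ 0.58492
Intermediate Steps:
Function('y')(h) = Mul(7, h) (Function('y')(h) = Add(h, Mul(6, h)) = Mul(7, h))
Mul(Add(-9124, Function('y')(L)), Pow(Add(-33077, 16880), -1)) = Mul(Add(-9124, Mul(7, -50)), Pow(Add(-33077, 16880), -1)) = Mul(Add(-9124, -350), Pow(-16197, -1)) = Mul(-9474, Rational(-1, 16197)) = Rational(3158, 5399)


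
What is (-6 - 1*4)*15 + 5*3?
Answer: -135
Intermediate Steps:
(-6 - 1*4)*15 + 5*3 = (-6 - 4)*15 + 15 = -10*15 + 15 = -150 + 15 = -135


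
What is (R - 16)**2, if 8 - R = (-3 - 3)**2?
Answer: 1936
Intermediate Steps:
R = -28 (R = 8 - (-3 - 3)**2 = 8 - 1*(-6)**2 = 8 - 1*36 = 8 - 36 = -28)
(R - 16)**2 = (-28 - 16)**2 = (-44)**2 = 1936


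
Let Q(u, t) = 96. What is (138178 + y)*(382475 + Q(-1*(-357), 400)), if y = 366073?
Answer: 192911809321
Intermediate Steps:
(138178 + y)*(382475 + Q(-1*(-357), 400)) = (138178 + 366073)*(382475 + 96) = 504251*382571 = 192911809321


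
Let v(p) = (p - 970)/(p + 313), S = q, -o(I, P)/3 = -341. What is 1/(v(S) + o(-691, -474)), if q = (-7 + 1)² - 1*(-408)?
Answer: 757/773885 ≈ 0.00097818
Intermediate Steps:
o(I, P) = 1023 (o(I, P) = -3*(-341) = 1023)
q = 444 (q = (-6)² + 408 = 36 + 408 = 444)
S = 444
v(p) = (-970 + p)/(313 + p)
1/(v(S) + o(-691, -474)) = 1/((-970 + 444)/(313 + 444) + 1023) = 1/(-526/757 + 1023) = 1/(773885/757) = 757/773885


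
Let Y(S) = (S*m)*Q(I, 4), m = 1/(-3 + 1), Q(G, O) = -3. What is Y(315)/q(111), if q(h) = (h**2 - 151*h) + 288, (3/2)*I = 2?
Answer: -315/2768 ≈ -0.11380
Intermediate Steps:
I = 4/3 (I = (2/3)*2 = 4/3 ≈ 1.3333)
m = -1/2 (m = 1/(-2) = -1/2 ≈ -0.50000)
q(h) = 288 + h**2 - 151*h
Y(S) = 3*S/2 (Y(S) = (S*(-1/2))*(-3) = -S/2*(-3) = 3*S/2)
Y(315)/q(111) = ((3/2)*315)/(288 + 111**2 - 151*111) = 945/(2*(288 + 12321 - 16761)) = (945/2)/(-4152) = (945/2)*(-1/4152) = -315/2768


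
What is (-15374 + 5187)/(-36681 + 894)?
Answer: 10187/35787 ≈ 0.28466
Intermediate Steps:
(-15374 + 5187)/(-36681 + 894) = -10187/(-35787) = -10187*(-1/35787) = 10187/35787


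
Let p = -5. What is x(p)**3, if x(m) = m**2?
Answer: 15625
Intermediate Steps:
x(p)**3 = ((-5)**2)**3 = 25**3 = 15625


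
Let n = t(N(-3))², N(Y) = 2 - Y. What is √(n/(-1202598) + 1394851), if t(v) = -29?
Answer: √224143558737300454/400866 ≈ 1181.0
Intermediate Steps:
n = 841 (n = (-29)² = 841)
√(n/(-1202598) + 1394851) = √(841/(-1202598) + 1394851) = √(841*(-1/1202598) + 1394851) = √(-841/1202598 + 1394851) = √(1677445022057/1202598) = √224143558737300454/400866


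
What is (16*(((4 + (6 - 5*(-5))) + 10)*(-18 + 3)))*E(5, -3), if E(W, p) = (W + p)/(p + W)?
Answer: -10800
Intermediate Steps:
E(W, p) = 1 (E(W, p) = (W + p)/(W + p) = 1)
(16*(((4 + (6 - 5*(-5))) + 10)*(-18 + 3)))*E(5, -3) = (16*(((4 + (6 - 5*(-5))) + 10)*(-18 + 3)))*1 = (16*(((4 + (6 + 25)) + 10)*(-15)))*1 = (16*(((4 + 31) + 10)*(-15)))*1 = (16*((35 + 10)*(-15)))*1 = (16*(45*(-15)))*1 = (16*(-675))*1 = -10800*1 = -10800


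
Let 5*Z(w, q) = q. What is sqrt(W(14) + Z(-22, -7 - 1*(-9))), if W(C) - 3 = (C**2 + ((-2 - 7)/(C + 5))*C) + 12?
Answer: 7*sqrt(37715)/95 ≈ 14.310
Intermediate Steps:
Z(w, q) = q/5
W(C) = 15 + C**2 - 9*C/(5 + C) (W(C) = 3 + ((C**2 + ((-2 - 7)/(C + 5))*C) + 12) = 3 + ((C**2 + (-9/(5 + C))*C) + 12) = 3 + ((C**2 - 9*C/(5 + C)) + 12) = 3 + (12 + C**2 - 9*C/(5 + C)) = 15 + C**2 - 9*C/(5 + C))
sqrt(W(14) + Z(-22, -7 - 1*(-9))) = sqrt((75 + 14**3 + 5*14**2 + 6*14)/(5 + 14) + (-7 - 1*(-9))/5) = sqrt((75 + 2744 + 5*196 + 84)/19 + (-7 + 9)/5) = sqrt((75 + 2744 + 980 + 84)/19 + (1/5)*2) = sqrt((1/19)*3883 + 2/5) = sqrt(3883/19 + 2/5) = sqrt(19453/95) = 7*sqrt(37715)/95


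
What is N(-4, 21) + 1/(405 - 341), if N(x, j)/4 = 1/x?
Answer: -63/64 ≈ -0.98438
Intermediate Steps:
N(x, j) = 4/x
N(-4, 21) + 1/(405 - 341) = 4/(-4) + 1/(405 - 341) = 4*(-1/4) + 1/64 = -1 + 1/64 = -63/64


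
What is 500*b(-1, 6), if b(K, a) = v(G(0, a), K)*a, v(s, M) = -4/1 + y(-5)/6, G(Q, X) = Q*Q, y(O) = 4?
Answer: -10000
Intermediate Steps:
G(Q, X) = Q**2
v(s, M) = -10/3 (v(s, M) = -4/1 + 4/6 = -4*1 + 4*(1/6) = -4 + 2/3 = -10/3)
b(K, a) = -10*a/3
500*b(-1, 6) = 500*(-10/3*6) = 500*(-20) = -10000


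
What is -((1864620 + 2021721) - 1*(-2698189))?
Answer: -6584530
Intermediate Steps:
-((1864620 + 2021721) - 1*(-2698189)) = -(3886341 + 2698189) = -1*6584530 = -6584530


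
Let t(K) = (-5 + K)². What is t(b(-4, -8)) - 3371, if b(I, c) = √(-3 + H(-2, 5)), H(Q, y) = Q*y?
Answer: -3371 + (5 - I*√13)² ≈ -3359.0 - 36.056*I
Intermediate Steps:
b(I, c) = I*√13 (b(I, c) = √(-3 - 2*5) = √(-3 - 10) = √(-13) = I*√13)
t(b(-4, -8)) - 3371 = (-5 + I*√13)² - 3371 = -3371 + (-5 + I*√13)²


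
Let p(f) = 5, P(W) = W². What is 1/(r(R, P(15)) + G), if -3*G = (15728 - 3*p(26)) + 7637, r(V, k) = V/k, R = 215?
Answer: -45/350207 ≈ -0.00012850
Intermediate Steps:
G = -23350/3 (G = -((15728 - 3*5) + 7637)/3 = -((15728 - 15) + 7637)/3 = -(15713 + 7637)/3 = -⅓*23350 = -23350/3 ≈ -7783.3)
1/(r(R, P(15)) + G) = 1/(215/(15²) - 23350/3) = 1/(215/225 - 23350/3) = 1/(215*(1/225) - 23350/3) = 1/(43/45 - 23350/3) = 1/(-350207/45) = -45/350207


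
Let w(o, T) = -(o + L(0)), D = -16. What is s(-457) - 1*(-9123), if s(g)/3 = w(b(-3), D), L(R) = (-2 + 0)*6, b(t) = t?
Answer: 9168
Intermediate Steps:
L(R) = -12 (L(R) = -2*6 = -12)
w(o, T) = 12 - o (w(o, T) = -(o - 12) = -(-12 + o) = 12 - o)
s(g) = 45 (s(g) = 3*(12 - 1*(-3)) = 3*(12 + 3) = 3*15 = 45)
s(-457) - 1*(-9123) = 45 - 1*(-9123) = 45 + 9123 = 9168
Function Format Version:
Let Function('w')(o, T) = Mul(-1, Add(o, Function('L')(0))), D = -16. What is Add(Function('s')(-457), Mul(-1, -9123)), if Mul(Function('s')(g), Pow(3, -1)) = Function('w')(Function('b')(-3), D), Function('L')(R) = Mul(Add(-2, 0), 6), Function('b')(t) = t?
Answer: 9168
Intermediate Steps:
Function('L')(R) = -12 (Function('L')(R) = Mul(-2, 6) = -12)
Function('w')(o, T) = Add(12, Mul(-1, o)) (Function('w')(o, T) = Mul(-1, Add(o, -12)) = Mul(-1, Add(-12, o)) = Add(12, Mul(-1, o)))
Function('s')(g) = 45 (Function('s')(g) = Mul(3, Add(12, Mul(-1, -3))) = Mul(3, Add(12, 3)) = Mul(3, 15) = 45)
Add(Function('s')(-457), Mul(-1, -9123)) = Add(45, Mul(-1, -9123)) = Add(45, 9123) = 9168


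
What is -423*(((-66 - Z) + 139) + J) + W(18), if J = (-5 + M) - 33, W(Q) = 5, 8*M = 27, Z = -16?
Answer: -183965/8 ≈ -22996.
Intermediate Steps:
M = 27/8 (M = (⅛)*27 = 27/8 ≈ 3.3750)
J = -277/8 (J = (-5 + 27/8) - 33 = -13/8 - 33 = -277/8 ≈ -34.625)
-423*(((-66 - Z) + 139) + J) + W(18) = -423*(((-66 - 1*(-16)) + 139) - 277/8) + 5 = -423*(((-66 + 16) + 139) - 277/8) + 5 = -423*((-50 + 139) - 277/8) + 5 = -423*(89 - 277/8) + 5 = -423*435/8 + 5 = -184005/8 + 5 = -183965/8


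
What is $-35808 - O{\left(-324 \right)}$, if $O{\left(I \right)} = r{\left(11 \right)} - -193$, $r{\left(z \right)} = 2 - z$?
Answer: $-35992$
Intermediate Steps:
$O{\left(I \right)} = 184$ ($O{\left(I \right)} = \left(2 - 11\right) - -193 = \left(2 - 11\right) + 193 = -9 + 193 = 184$)
$-35808 - O{\left(-324 \right)} = -35808 - 184 = -35992$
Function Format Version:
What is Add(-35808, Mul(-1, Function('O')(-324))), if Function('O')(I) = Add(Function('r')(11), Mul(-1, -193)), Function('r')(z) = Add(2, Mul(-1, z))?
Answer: -35992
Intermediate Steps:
Function('O')(I) = 184 (Function('O')(I) = Add(Add(2, Mul(-1, 11)), Mul(-1, -193)) = Add(Add(2, -11), 193) = Add(-9, 193) = 184)
Add(-35808, Mul(-1, Function('O')(-324))) = Add(-35808, Mul(-1, 184)) = Add(-35808, -184) = -35992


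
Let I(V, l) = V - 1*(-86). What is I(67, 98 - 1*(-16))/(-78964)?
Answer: -153/78964 ≈ -0.0019376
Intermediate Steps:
I(V, l) = 86 + V (I(V, l) = V + 86 = 86 + V)
I(67, 98 - 1*(-16))/(-78964) = (86 + 67)/(-78964) = 153*(-1/78964) = -153/78964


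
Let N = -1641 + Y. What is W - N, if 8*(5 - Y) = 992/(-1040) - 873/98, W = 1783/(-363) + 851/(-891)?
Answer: 813568848019/499458960 ≈ 1628.9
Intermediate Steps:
W = -57502/9801 (W = 1783*(-1/363) + 851*(-1/891) = -1783/363 - 851/891 = -57502/9801 ≈ -5.8670)
Y = 317621/50960 (Y = 5 - (992/(-1040) - 873/98)/8 = 5 - (992*(-1/1040) - 873*1/98)/8 = 5 - (-62/65 - 873/98)/8 = 5 - 1/8*(-62821/6370) = 5 + 62821/50960 = 317621/50960 ≈ 6.2327)
N = -83307739/50960 (N = -1641 + 317621/50960 = -83307739/50960 ≈ -1634.8)
W - N = -57502/9801 - 1*(-83307739/50960) = -57502/9801 + 83307739/50960 = 813568848019/499458960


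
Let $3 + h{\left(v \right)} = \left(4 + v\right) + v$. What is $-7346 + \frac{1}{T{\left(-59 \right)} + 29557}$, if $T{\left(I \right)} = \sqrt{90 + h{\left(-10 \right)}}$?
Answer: $- \frac{6417584414031}{873616178} - \frac{\sqrt{71}}{873616178} \approx -7346.0$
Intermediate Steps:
$h{\left(v \right)} = 1 + 2 v$ ($h{\left(v \right)} = -3 + \left(\left(4 + v\right) + v\right) = -3 + \left(4 + 2 v\right) = 1 + 2 v$)
$T{\left(I \right)} = \sqrt{71}$ ($T{\left(I \right)} = \sqrt{90 + \left(1 + 2 \left(-10\right)\right)} = \sqrt{90 + \left(1 - 20\right)} = \sqrt{90 - 19} = \sqrt{71}$)
$-7346 + \frac{1}{T{\left(-59 \right)} + 29557} = -7346 + \frac{1}{\sqrt{71} + 29557} = -7346 + \frac{1}{29557 + \sqrt{71}}$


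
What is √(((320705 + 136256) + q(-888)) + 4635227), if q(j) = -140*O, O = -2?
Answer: 2*√1273117 ≈ 2256.6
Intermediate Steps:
q(j) = 280 (q(j) = -140*(-2) = 280)
√(((320705 + 136256) + q(-888)) + 4635227) = √(((320705 + 136256) + 280) + 4635227) = √((456961 + 280) + 4635227) = √(457241 + 4635227) = √5092468 = 2*√1273117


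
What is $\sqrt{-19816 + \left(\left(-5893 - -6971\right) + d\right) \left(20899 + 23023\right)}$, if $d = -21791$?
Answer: $i \sqrt{909776202} \approx 30163.0 i$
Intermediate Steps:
$\sqrt{-19816 + \left(\left(-5893 - -6971\right) + d\right) \left(20899 + 23023\right)} = \sqrt{-19816 + \left(\left(-5893 - -6971\right) - 21791\right) \left(20899 + 23023\right)} = \sqrt{-19816 + \left(\left(-5893 + 6971\right) - 21791\right) 43922} = \sqrt{-19816 + \left(1078 - 21791\right) 43922} = \sqrt{-19816 - 909756386} = \sqrt{-909776202} = i \sqrt{909776202}$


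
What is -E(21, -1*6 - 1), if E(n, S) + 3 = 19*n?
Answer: -396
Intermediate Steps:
E(n, S) = -3 + 19*n
-E(21, -1*6 - 1) = -(-3 + 19*21) = -(-3 + 399) = -1*396 = -396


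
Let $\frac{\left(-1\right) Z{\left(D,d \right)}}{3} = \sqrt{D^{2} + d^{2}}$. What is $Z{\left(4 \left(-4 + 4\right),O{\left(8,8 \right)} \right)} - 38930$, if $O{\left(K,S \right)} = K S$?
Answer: $-39122$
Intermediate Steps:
$Z{\left(D,d \right)} = - 3 \sqrt{D^{2} + d^{2}}$
$Z{\left(4 \left(-4 + 4\right),O{\left(8,8 \right)} \right)} - 38930 = - 3 \sqrt{\left(4 \left(-4 + 4\right)\right)^{2} + \left(8 \cdot 8\right)^{2}} - 38930 = - 3 \sqrt{\left(4 \cdot 0\right)^{2} + 64^{2}} - 38930 = - 3 \sqrt{0^{2} + 4096} - 38930 = - 3 \sqrt{0 + 4096} - 38930 = - 3 \sqrt{4096} - 38930 = \left(-3\right) 64 - 38930 = -192 - 38930 = -39122$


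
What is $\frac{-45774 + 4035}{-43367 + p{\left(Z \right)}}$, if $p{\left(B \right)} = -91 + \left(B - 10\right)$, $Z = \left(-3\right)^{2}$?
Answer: $\frac{41739}{43459} \approx 0.96042$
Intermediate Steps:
$Z = 9$
$p{\left(B \right)} = -101 + B$ ($p{\left(B \right)} = -91 + \left(-10 + B\right) = -101 + B$)
$\frac{-45774 + 4035}{-43367 + p{\left(Z \right)}} = \frac{-45774 + 4035}{-43367 + \left(-101 + 9\right)} = - \frac{41739}{-43367 - 92} = - \frac{41739}{-43459} = \left(-41739\right) \left(- \frac{1}{43459}\right) = \frac{41739}{43459}$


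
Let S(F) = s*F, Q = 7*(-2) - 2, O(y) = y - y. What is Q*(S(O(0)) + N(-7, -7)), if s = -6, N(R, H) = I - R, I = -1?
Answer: -96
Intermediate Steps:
N(R, H) = -1 - R
O(y) = 0
Q = -16 (Q = -14 - 2 = -16)
S(F) = -6*F
Q*(S(O(0)) + N(-7, -7)) = -16*(-6*0 + (-1 - 1*(-7))) = -16*(0 + (-1 + 7)) = -16*(0 + 6) = -16*6 = -96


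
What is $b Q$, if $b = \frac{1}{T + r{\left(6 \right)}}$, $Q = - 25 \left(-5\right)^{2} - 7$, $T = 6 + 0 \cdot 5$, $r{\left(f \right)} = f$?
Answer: $- \frac{158}{3} \approx -52.667$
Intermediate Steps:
$T = 6$ ($T = 6 + 0 = 6$)
$Q = -632$ ($Q = \left(-25\right) 25 - 7 = -625 - 7 = -632$)
$b = \frac{1}{12}$ ($b = \frac{1}{6 + 6} = \frac{1}{12} \approx 0.083333$)
$b Q = \frac{1}{12} \left(-632\right) = - \frac{158}{3}$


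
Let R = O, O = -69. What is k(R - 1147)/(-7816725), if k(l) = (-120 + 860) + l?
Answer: 68/1116675 ≈ 6.0895e-5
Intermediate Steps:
R = -69
k(l) = 740 + l
k(R - 1147)/(-7816725) = (740 + (-69 - 1147))/(-7816725) = (740 - 1216)*(-1/7816725) = -476*(-1/7816725) = 68/1116675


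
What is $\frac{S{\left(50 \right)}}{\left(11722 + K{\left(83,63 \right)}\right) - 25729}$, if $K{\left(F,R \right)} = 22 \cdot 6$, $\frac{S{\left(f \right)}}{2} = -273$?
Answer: $\frac{182}{4625} \approx 0.039351$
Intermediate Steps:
$S{\left(f \right)} = -546$ ($S{\left(f \right)} = 2 \left(-273\right) = -546$)
$K{\left(F,R \right)} = 132$
$\frac{S{\left(50 \right)}}{\left(11722 + K{\left(83,63 \right)}\right) - 25729} = - \frac{546}{\left(11722 + 132\right) - 25729} = - \frac{546}{11854 - 25729} = - \frac{546}{-13875} = \left(-546\right) \left(- \frac{1}{13875}\right) = \frac{182}{4625}$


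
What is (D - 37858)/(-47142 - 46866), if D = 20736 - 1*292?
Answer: 8707/47004 ≈ 0.18524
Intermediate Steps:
D = 20444 (D = 20736 - 292 = 20444)
(D - 37858)/(-47142 - 46866) = (20444 - 37858)/(-47142 - 46866) = -17414/(-94008) = -17414*(-1/94008) = 8707/47004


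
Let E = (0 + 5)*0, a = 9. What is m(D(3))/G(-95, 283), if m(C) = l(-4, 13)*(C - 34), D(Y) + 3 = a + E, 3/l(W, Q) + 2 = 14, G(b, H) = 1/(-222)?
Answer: 1554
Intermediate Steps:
G(b, H) = -1/222
l(W, Q) = ¼ (l(W, Q) = 3/(-2 + 14) = 3/12 = 3*(1/12) = ¼)
E = 0 (E = 5*0 = 0)
D(Y) = 6 (D(Y) = -3 + (9 + 0) = -3 + 9 = 6)
m(C) = -17/2 + C/4 (m(C) = (C - 34)/4 = (-34 + C)/4 = -17/2 + C/4)
m(D(3))/G(-95, 283) = (-17/2 + (¼)*6)/(-1/222) = (-17/2 + 3/2)*(-222) = -7*(-222) = 1554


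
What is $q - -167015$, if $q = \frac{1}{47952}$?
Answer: $\frac{8008703281}{47952} \approx 1.6702 \cdot 10^{5}$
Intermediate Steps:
$q = \frac{1}{47952} \approx 2.0854 \cdot 10^{-5}$
$q - -167015 = \frac{1}{47952} - -167015 = \frac{1}{47952} + 167015 = \frac{8008703281}{47952}$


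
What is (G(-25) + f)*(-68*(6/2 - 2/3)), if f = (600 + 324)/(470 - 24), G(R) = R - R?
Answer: -73304/223 ≈ -328.72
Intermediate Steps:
G(R) = 0
f = 462/223 (f = 924/446 = 924*(1/446) = 462/223 ≈ 2.0717)
(G(-25) + f)*(-68*(6/2 - 2/3)) = (0 + 462/223)*(-68*(6/2 - 2/3)) = 462*(-68*(6*(1/2) - 2*1/3))/223 = 462*(-68*(3 - 2/3))/223 = 462*(-68*7/3)/223 = (462/223)*(-476/3) = -73304/223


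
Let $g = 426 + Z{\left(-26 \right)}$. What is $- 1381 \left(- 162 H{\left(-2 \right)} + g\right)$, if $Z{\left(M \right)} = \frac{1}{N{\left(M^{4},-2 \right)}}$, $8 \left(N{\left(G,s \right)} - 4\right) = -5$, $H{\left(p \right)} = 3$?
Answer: $\frac{2226172}{27} \approx 82451.0$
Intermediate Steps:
$N{\left(G,s \right)} = \frac{27}{8}$ ($N{\left(G,s \right)} = 4 + \frac{1}{8} \left(-5\right) = 4 - \frac{5}{8} = \frac{27}{8}$)
$Z{\left(M \right)} = \frac{8}{27}$ ($Z{\left(M \right)} = \frac{1}{\frac{27}{8}} = \frac{8}{27}$)
$g = \frac{11510}{27}$ ($g = 426 + \frac{8}{27} = \frac{11510}{27} \approx 426.3$)
$- 1381 \left(- 162 H{\left(-2 \right)} + g\right) = - 1381 \left(\left(-162\right) 3 + \frac{11510}{27}\right) = - 1381 \left(-486 + \frac{11510}{27}\right) = \left(-1381\right) \left(- \frac{1612}{27}\right) = \frac{2226172}{27}$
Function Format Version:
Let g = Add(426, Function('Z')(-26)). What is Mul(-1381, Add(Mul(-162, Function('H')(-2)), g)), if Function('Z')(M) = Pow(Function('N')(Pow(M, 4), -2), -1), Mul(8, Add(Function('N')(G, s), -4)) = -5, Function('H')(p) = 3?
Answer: Rational(2226172, 27) ≈ 82451.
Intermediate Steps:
Function('N')(G, s) = Rational(27, 8) (Function('N')(G, s) = Add(4, Mul(Rational(1, 8), -5)) = Add(4, Rational(-5, 8)) = Rational(27, 8))
Function('Z')(M) = Rational(8, 27) (Function('Z')(M) = Pow(Rational(27, 8), -1) = Rational(8, 27))
g = Rational(11510, 27) (g = Add(426, Rational(8, 27)) = Rational(11510, 27) ≈ 426.30)
Mul(-1381, Add(Mul(-162, Function('H')(-2)), g)) = Mul(-1381, Add(Mul(-162, 3), Rational(11510, 27))) = Mul(-1381, Add(-486, Rational(11510, 27))) = Mul(-1381, Rational(-1612, 27)) = Rational(2226172, 27)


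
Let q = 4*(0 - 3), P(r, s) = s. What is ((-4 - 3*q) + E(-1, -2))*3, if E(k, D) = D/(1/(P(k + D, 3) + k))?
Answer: 84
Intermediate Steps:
q = -12 (q = 4*(-3) = -12)
E(k, D) = D*(3 + k) (E(k, D) = D/(1/(3 + k)) = D*(3 + k))
((-4 - 3*q) + E(-1, -2))*3 = ((-4 - 3*(-12)) - 2*(3 - 1))*3 = ((-4 + 36) - 2*2)*3 = (32 - 4)*3 = 28*3 = 84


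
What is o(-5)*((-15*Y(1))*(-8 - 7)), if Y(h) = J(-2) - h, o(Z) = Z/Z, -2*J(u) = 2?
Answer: -450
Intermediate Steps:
J(u) = -1 (J(u) = -½*2 = -1)
o(Z) = 1
Y(h) = -1 - h
o(-5)*((-15*Y(1))*(-8 - 7)) = 1*((-15*(-1 - 1*1))*(-8 - 7)) = 1*(-15*(-1 - 1)*(-15)) = 1*(-15*(-2)*(-15)) = 1*(30*(-15)) = 1*(-450) = -450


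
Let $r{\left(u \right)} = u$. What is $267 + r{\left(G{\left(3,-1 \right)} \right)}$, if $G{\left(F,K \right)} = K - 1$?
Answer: $265$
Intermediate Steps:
$G{\left(F,K \right)} = -1 + K$ ($G{\left(F,K \right)} = K - 1 = -1 + K$)
$267 + r{\left(G{\left(3,-1 \right)} \right)} = 267 - 2 = 265$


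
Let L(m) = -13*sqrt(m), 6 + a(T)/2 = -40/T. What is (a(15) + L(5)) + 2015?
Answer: 5993/3 - 13*sqrt(5) ≈ 1968.6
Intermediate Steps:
a(T) = -12 - 80/T (a(T) = -12 + 2*(-40/T) = -12 - 80/T)
(a(15) + L(5)) + 2015 = ((-12 - 80/15) - 13*sqrt(5)) + 2015 = ((-12 - 80*1/15) - 13*sqrt(5)) + 2015 = ((-12 - 16/3) - 13*sqrt(5)) + 2015 = (-52/3 - 13*sqrt(5)) + 2015 = 5993/3 - 13*sqrt(5)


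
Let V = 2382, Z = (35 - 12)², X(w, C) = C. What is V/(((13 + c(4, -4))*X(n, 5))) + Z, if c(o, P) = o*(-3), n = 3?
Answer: 5027/5 ≈ 1005.4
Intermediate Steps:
c(o, P) = -3*o
Z = 529 (Z = 23² = 529)
V/(((13 + c(4, -4))*X(n, 5))) + Z = 2382/(((13 - 3*4)*5)) + 529 = 2382/(((13 - 12)*5)) + 529 = 2382/((1*5)) + 529 = 2382/5 + 529 = 5027/5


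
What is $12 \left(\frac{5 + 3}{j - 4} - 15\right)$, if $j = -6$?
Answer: $- \frac{948}{5} \approx -189.6$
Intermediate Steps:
$12 \left(\frac{5 + 3}{j - 4} - 15\right) = 12 \left(\frac{5 + 3}{-6 - 4} - 15\right) = 12 \left(\frac{8}{-10} - 15\right) = 12 \left(8 \left(- \frac{1}{10}\right) - 15\right) = 12 \left(- \frac{4}{5} - 15\right) = 12 \left(- \frac{79}{5}\right) = - \frac{948}{5}$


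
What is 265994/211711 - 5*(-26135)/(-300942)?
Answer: 52383431423/63712731762 ≈ 0.82218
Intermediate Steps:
265994/211711 - 5*(-26135)/(-300942) = 265994*(1/211711) + 130675*(-1/300942) = 265994/211711 - 130675/300942 = 52383431423/63712731762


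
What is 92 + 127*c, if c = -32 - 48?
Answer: -10068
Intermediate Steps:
c = -80
92 + 127*c = 92 + 127*(-80) = 92 - 10160 = -10068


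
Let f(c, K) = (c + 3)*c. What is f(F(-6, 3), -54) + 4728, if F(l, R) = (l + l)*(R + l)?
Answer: 6132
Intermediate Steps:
F(l, R) = 2*l*(R + l) (F(l, R) = (2*l)*(R + l) = 2*l*(R + l))
f(c, K) = c*(3 + c) (f(c, K) = (3 + c)*c = c*(3 + c))
f(F(-6, 3), -54) + 4728 = (2*(-6)*(3 - 6))*(3 + 2*(-6)*(3 - 6)) + 4728 = (2*(-6)*(-3))*(3 + 2*(-6)*(-3)) + 4728 = 36*(3 + 36) + 4728 = 36*39 + 4728 = 1404 + 4728 = 6132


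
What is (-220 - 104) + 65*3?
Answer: -129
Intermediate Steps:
(-220 - 104) + 65*3 = -324 + 195 = -129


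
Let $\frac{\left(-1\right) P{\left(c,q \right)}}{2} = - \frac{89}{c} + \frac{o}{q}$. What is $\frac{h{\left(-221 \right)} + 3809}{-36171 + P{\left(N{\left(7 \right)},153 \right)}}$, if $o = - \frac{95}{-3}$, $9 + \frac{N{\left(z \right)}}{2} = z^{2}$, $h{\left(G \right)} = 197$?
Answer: $- \frac{73550160}{664066309} \approx -0.11076$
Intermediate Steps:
$N{\left(z \right)} = -18 + 2 z^{2}$
$o = \frac{95}{3}$ ($o = \left(-95\right) \left(- \frac{1}{3}\right) = \frac{95}{3} \approx 31.667$)
$P{\left(c,q \right)} = \frac{178}{c} - \frac{190}{3 q}$ ($P{\left(c,q \right)} = - 2 \left(- \frac{89}{c} + \frac{95}{3 q}\right) = \frac{178}{c} - \frac{190}{3 q}$)
$\frac{h{\left(-221 \right)} + 3809}{-36171 + P{\left(N{\left(7 \right)},153 \right)}} = \frac{197 + 3809}{-36171 + \left(\frac{178}{-18 + 2 \cdot 7^{2}} - \frac{190}{3 \cdot 153}\right)} = \frac{4006}{-36171 + \left(\frac{178}{-18 + 2 \cdot 49} - \frac{190}{459}\right)} = \frac{4006}{-36171 - \left(\frac{190}{459} - \frac{178}{-18 + 98}\right)} = \frac{4006}{-36171 - \left(\frac{190}{459} - \frac{178}{80}\right)} = \frac{4006}{-36171 + \left(178 \cdot \frac{1}{80} - \frac{190}{459}\right)} = \frac{4006}{-36171 + \left(\frac{89}{40} - \frac{190}{459}\right)} = \frac{4006}{-36171 + \frac{33251}{18360}} = \frac{4006}{- \frac{664066309}{18360}} = 4006 \left(- \frac{18360}{664066309}\right) = - \frac{73550160}{664066309}$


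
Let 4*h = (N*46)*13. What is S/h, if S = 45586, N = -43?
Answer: -3964/559 ≈ -7.0912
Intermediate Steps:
h = -12857/2 (h = (-43*46*13)/4 = (-1978*13)/4 = (1/4)*(-25714) = -12857/2 ≈ -6428.5)
S/h = 45586/(-12857/2) = 45586*(-2/12857) = -3964/559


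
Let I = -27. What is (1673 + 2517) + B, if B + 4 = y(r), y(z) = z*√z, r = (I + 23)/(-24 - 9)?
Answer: 4186 + 8*√33/1089 ≈ 4186.0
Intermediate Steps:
r = 4/33 (r = (-27 + 23)/(-24 - 9) = -4/(-33) = -4*(-1/33) = 4/33 ≈ 0.12121)
y(z) = z^(3/2)
B = -4 + 8*√33/1089 (B = -4 + (4/33)^(3/2) = -4 + 8*√33/1089 ≈ -3.9578)
(1673 + 2517) + B = (1673 + 2517) + (-4 + 8*√33/1089) = 4190 + (-4 + 8*√33/1089) = 4186 + 8*√33/1089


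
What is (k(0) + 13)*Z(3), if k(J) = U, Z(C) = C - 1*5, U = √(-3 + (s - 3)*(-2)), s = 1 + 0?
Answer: -28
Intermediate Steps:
s = 1
U = 1 (U = √(-3 + (1 - 3)*(-2)) = √(-3 - 2*(-2)) = √(-3 + 4) = √1 = 1)
Z(C) = -5 + C (Z(C) = C - 5 = -5 + C)
k(J) = 1
(k(0) + 13)*Z(3) = (1 + 13)*(-5 + 3) = 14*(-2) = -28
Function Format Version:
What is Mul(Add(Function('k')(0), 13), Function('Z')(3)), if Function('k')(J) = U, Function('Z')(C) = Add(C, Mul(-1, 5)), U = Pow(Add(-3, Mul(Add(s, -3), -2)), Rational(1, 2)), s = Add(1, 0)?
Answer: -28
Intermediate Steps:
s = 1
U = 1 (U = Pow(Add(-3, Mul(Add(1, -3), -2)), Rational(1, 2)) = Pow(Add(-3, Mul(-2, -2)), Rational(1, 2)) = Pow(Add(-3, 4), Rational(1, 2)) = Pow(1, Rational(1, 2)) = 1)
Function('Z')(C) = Add(-5, C) (Function('Z')(C) = Add(C, -5) = Add(-5, C))
Function('k')(J) = 1
Mul(Add(Function('k')(0), 13), Function('Z')(3)) = Mul(Add(1, 13), Add(-5, 3)) = Mul(14, -2) = -28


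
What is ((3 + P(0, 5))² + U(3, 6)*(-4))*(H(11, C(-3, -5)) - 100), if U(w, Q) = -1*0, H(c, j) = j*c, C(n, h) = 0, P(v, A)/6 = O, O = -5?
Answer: -72900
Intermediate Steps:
P(v, A) = -30 (P(v, A) = 6*(-5) = -30)
H(c, j) = c*j
U(w, Q) = 0
((3 + P(0, 5))² + U(3, 6)*(-4))*(H(11, C(-3, -5)) - 100) = ((3 - 30)² + 0*(-4))*(11*0 - 100) = ((-27)² + 0)*(0 - 100) = (729 + 0)*(-100) = 729*(-100) = -72900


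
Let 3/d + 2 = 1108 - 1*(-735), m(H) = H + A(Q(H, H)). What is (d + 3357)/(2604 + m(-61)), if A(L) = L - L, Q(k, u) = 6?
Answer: 6180240/4681663 ≈ 1.3201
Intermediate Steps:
A(L) = 0
m(H) = H (m(H) = H + 0 = H)
d = 3/1841 (d = 3/(-2 + (1108 - 1*(-735))) = 3/(-2 + (1108 + 735)) = 3/(-2 + 1843) = 3/1841 ≈ 0.0016296)
(d + 3357)/(2604 + m(-61)) = (3/1841 + 3357)/(2604 - 61) = (6180240/1841)/2543 = (6180240/1841)*(1/2543) = 6180240/4681663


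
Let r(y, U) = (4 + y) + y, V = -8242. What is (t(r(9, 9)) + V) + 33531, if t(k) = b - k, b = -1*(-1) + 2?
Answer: 25270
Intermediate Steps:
b = 3 (b = 1 + 2 = 3)
r(y, U) = 4 + 2*y
t(k) = 3 - k
(t(r(9, 9)) + V) + 33531 = ((3 - (4 + 2*9)) - 8242) + 33531 = ((3 - (4 + 18)) - 8242) + 33531 = ((3 - 1*22) - 8242) + 33531 = ((3 - 22) - 8242) + 33531 = (-19 - 8242) + 33531 = -8261 + 33531 = 25270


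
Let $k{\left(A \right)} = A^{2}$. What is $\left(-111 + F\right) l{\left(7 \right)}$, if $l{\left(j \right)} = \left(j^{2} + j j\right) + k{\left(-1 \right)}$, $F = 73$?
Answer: $-3762$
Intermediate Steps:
$l{\left(j \right)} = 1 + 2 j^{2}$ ($l{\left(j \right)} = \left(j^{2} + j j\right) + \left(-1\right)^{2} = \left(j^{2} + j^{2}\right) + 1 = 2 j^{2} + 1 = 1 + 2 j^{2}$)
$\left(-111 + F\right) l{\left(7 \right)} = \left(-111 + 73\right) \left(1 + 2 \cdot 7^{2}\right) = - 38 \left(1 + 2 \cdot 49\right) = - 38 \left(1 + 98\right) = \left(-38\right) 99 = -3762$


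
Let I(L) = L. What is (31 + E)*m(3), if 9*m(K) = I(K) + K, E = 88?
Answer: 238/3 ≈ 79.333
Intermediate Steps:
m(K) = 2*K/9 (m(K) = (K + K)/9 = (2*K)/9 = 2*K/9)
(31 + E)*m(3) = (31 + 88)*((2/9)*3) = 119*(2/3) = 238/3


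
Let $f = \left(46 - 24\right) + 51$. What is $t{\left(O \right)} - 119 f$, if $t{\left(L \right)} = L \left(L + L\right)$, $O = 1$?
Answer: $-8685$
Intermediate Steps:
$f = 73$ ($f = 22 + 51 = 73$)
$t{\left(L \right)} = 2 L^{2}$ ($t{\left(L \right)} = L 2 L = 2 L^{2}$)
$t{\left(O \right)} - 119 f = 2 \cdot 1^{2} - 8687 = 2 \cdot 1 - 8687 = 2 - 8687 = -8685$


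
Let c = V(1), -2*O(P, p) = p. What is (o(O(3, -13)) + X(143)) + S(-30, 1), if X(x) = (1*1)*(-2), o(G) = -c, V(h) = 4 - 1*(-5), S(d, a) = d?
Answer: -41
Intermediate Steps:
V(h) = 9 (V(h) = 4 + 5 = 9)
O(P, p) = -p/2
c = 9
o(G) = -9 (o(G) = -1*9 = -9)
X(x) = -2 (X(x) = 1*(-2) = -2)
(o(O(3, -13)) + X(143)) + S(-30, 1) = (-9 - 2) - 30 = -11 - 30 = -41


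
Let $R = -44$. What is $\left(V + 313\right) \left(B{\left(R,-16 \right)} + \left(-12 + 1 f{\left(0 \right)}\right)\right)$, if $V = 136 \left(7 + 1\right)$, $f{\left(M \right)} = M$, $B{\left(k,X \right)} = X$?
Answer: $-39228$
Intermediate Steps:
$V = 1088$ ($V = 136 \cdot 8 = 1088$)
$\left(V + 313\right) \left(B{\left(R,-16 \right)} + \left(-12 + 1 f{\left(0 \right)}\right)\right) = \left(1088 + 313\right) \left(-16 + \left(-12 + 1 \cdot 0\right)\right) = 1401 \left(-16 + \left(-12 + 0\right)\right) = 1401 \left(-16 - 12\right) = 1401 \left(-28\right) = -39228$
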